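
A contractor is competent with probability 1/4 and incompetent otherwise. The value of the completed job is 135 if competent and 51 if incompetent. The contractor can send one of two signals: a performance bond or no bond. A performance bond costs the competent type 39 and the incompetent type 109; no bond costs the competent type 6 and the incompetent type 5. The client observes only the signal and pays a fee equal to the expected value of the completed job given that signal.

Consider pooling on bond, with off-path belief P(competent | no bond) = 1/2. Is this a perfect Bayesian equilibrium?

At the pooled signal (bond) the client holds the prior 1/4 and pays 1/4·135 + 3/4·51 = 72. Off-path (no bond) belief 1/2 gives 1/2·135 + 1/2·51 = 93.
Competent: bond gives 72 − 39 = 33; no bond gives 93 − 6 = 87. Deviates. ✗
Incompetent: bond gives 72 − 109 = -37; no bond gives 93 − 5 = 88. Deviates. ✗

No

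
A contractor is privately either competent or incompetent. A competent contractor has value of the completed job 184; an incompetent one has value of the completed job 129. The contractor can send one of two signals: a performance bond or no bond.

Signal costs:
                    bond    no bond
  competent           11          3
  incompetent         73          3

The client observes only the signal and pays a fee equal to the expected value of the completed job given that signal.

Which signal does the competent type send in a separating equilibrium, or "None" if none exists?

Try competent → bond, incompetent → no bond:
  If types separate, bond earns payment 184 and no bond earns 129.
  Competent: bond gives 184 − 11 = 173; no bond gives 129 − 3 = 126. No deviation. ✓
  Incompetent: no bond gives 129 − 3 = 126; bond gives 184 − 73 = 111. No deviation. ✓
Both hold — the competent type sends bond.

bond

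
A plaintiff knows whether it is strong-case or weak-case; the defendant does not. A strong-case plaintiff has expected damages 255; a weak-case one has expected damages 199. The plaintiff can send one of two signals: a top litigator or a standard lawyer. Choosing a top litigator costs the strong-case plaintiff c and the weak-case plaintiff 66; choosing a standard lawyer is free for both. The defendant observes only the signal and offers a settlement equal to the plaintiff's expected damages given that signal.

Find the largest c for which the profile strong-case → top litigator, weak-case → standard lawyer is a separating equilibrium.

56

Under separation: top litigator → strong-case (pays 255); standard lawyer → weak-case (pays 199).
Weak-case: 199 − 0 = 199 ≥ 255 − 66 = 189. Holds regardless of c. ✓
Strong-case: 255 − c ≥ 199 − 0, so c ≤ 255 − 199 = 56.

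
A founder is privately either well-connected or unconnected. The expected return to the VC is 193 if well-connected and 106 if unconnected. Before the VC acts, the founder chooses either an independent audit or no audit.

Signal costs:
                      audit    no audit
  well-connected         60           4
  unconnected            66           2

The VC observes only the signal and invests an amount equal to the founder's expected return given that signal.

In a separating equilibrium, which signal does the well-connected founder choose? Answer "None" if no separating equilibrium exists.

None

Try well-connected → audit, unconnected → no audit:
  If types separate, audit earns payment 193 and no audit earns 106.
  Well-connected: audit gives 193 − 60 = 133; no audit gives 106 − 4 = 102. No deviation. ✓
  Unconnected: no audit gives 106 − 2 = 104; audit gives 193 − 66 = 127. Would deviate. ✗
Try well-connected → no audit, unconnected → audit:
  If types separate, no audit earns payment 193 and audit earns 106.
  Well-connected: no audit gives 193 − 4 = 189; audit gives 106 − 60 = 46. No deviation. ✓
  Unconnected: audit gives 106 − 66 = 40; no audit gives 193 − 2 = 191. Would deviate. ✗
Neither assignment is incentive-compatible.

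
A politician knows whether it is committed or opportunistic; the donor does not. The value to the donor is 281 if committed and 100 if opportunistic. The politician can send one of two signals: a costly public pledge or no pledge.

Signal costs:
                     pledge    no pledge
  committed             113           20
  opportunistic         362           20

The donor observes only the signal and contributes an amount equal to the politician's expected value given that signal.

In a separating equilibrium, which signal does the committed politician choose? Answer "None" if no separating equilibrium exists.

Try committed → pledge, opportunistic → no pledge:
  Under separation the donor infers type exactly: pledge → committed (pays 281), no pledge → opportunistic (pays 100).
  Committed: pledge gives 281 − 113 = 168; no pledge gives 100 − 20 = 80. No deviation. ✓
  Opportunistic: no pledge gives 100 − 20 = 80; pledge gives 281 − 362 = -81. No deviation. ✓
Both hold — the committed type sends pledge.

pledge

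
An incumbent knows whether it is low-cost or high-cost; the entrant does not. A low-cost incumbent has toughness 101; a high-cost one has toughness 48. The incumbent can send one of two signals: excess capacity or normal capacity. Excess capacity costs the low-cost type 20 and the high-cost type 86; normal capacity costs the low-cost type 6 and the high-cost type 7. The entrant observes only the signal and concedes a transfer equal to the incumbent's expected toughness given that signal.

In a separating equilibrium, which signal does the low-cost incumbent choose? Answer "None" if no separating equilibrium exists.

excess capacity

Try low-cost → excess capacity, high-cost → normal capacity:
  If types separate, excess capacity earns payment 101 and normal capacity earns 48.
  Low-cost: excess capacity gives 101 − 20 = 81; normal capacity gives 48 − 6 = 42. No deviation. ✓
  High-cost: normal capacity gives 48 − 7 = 41; excess capacity gives 101 − 86 = 15. No deviation. ✓
Both hold — the low-cost type sends excess capacity.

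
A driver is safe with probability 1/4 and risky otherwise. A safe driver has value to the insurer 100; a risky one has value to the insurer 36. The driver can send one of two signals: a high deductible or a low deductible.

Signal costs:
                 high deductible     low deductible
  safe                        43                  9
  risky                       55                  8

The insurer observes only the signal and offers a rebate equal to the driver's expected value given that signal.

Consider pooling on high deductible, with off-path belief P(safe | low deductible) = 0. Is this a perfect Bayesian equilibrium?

No

At the pooled signal (high deductible) the insurer holds the prior 1/4 and pays 1/4·100 + 3/4·36 = 52. Off-path (low deductible) belief 0 gives 0·100 + 1·36 = 36.
Safe: high deductible gives 52 − 43 = 9; low deductible gives 36 − 9 = 27. Deviates. ✗
Risky: high deductible gives 52 − 55 = -3; low deductible gives 36 − 8 = 28. Deviates. ✗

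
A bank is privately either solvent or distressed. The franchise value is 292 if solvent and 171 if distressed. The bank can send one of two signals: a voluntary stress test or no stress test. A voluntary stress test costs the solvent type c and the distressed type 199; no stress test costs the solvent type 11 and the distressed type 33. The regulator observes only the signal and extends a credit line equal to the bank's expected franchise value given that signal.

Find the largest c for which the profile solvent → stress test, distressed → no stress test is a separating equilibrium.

132

Under separation: stress test → solvent (pays 292); no stress test → distressed (pays 171).
Distressed: 171 − 33 = 138 ≥ 292 − 199 = 93. Holds regardless of c. ✓
Solvent: 292 − c ≥ 171 − 11, so c ≤ 292 − 160 = 132.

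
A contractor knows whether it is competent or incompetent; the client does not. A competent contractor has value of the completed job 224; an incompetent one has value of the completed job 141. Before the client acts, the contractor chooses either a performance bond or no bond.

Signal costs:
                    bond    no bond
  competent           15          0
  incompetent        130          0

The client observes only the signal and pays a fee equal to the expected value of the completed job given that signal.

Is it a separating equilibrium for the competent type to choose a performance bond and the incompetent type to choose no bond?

Under separation the client infers type exactly: bond → competent (pays 224), no bond → incompetent (pays 141).
Competent: bond gives 224 − 15 = 209; no bond gives 141 − 0 = 141. No deviation. ✓
Incompetent: no bond gives 141 − 0 = 141; bond gives 224 − 130 = 94. No deviation. ✓
Neither type gains from mimicking the other.

Yes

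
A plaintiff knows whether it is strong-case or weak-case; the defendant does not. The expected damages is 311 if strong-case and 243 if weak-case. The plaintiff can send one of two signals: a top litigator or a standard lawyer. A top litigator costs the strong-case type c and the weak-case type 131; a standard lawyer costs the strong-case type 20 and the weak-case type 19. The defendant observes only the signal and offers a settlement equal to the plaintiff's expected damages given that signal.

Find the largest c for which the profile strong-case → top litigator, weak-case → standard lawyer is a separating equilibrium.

88

Under separation: top litigator → strong-case (pays 311); standard lawyer → weak-case (pays 243).
Weak-case: 243 − 19 = 224 ≥ 311 − 131 = 180. Holds regardless of c. ✓
Strong-case: 311 − c ≥ 243 − 20, so c ≤ 311 − 223 = 88.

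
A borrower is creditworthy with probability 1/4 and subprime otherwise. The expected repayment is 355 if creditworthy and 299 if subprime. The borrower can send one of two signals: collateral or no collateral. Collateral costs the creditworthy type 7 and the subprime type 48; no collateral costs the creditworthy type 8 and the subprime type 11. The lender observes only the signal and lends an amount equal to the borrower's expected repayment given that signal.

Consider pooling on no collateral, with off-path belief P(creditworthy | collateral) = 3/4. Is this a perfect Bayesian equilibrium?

At the pooled signal (no collateral) the lender holds the prior 1/4 and pays 1/4·355 + 3/4·299 = 313. Off-path (collateral) belief 3/4 gives 3/4·355 + 1/4·299 = 341.
Creditworthy: no collateral gives 313 − 8 = 305; collateral gives 341 − 7 = 334. Deviates. ✗
Subprime: no collateral gives 313 − 11 = 302; collateral gives 341 − 48 = 293. Stays. ✓

No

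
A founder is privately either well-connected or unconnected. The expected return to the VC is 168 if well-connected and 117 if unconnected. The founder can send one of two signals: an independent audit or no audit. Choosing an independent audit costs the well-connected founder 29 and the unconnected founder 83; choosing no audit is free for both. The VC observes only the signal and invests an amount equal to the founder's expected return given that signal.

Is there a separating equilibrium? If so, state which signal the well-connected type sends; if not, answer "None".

audit

Try well-connected → audit, unconnected → no audit:
  If types separate, audit earns payment 168 and no audit earns 117.
  Well-connected: audit gives 168 − 29 = 139; no audit gives 117 − 0 = 117. No deviation. ✓
  Unconnected: no audit gives 117 − 0 = 117; audit gives 168 − 83 = 85. No deviation. ✓
Both hold — the well-connected type sends audit.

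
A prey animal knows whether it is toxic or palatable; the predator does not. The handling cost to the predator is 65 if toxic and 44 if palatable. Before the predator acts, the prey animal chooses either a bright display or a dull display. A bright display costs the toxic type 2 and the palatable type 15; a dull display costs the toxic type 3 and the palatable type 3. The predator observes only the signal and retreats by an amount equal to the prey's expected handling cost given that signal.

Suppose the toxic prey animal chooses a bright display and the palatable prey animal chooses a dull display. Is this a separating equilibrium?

If types separate, bright display earns payment 65 and dull display earns 44.
Toxic: bright display gives 65 − 2 = 63; dull display gives 44 − 3 = 41. No deviation. ✓
Palatable: dull display gives 44 − 3 = 41; bright display gives 65 − 15 = 50. Would deviate. ✗

No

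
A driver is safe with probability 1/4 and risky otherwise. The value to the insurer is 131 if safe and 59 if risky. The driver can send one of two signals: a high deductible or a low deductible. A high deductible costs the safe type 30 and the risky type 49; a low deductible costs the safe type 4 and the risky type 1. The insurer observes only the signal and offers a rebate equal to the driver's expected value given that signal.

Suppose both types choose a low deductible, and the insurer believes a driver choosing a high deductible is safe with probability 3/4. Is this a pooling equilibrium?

At the pooled signal (low deductible) the insurer holds the prior 1/4 and pays 1/4·131 + 3/4·59 = 77. Off-path (high deductible) belief 3/4 gives 3/4·131 + 1/4·59 = 113.
Safe: low deductible gives 77 − 4 = 73; high deductible gives 113 − 30 = 83. Deviates. ✗
Risky: low deductible gives 77 − 1 = 76; high deductible gives 113 − 49 = 64. Stays. ✓

No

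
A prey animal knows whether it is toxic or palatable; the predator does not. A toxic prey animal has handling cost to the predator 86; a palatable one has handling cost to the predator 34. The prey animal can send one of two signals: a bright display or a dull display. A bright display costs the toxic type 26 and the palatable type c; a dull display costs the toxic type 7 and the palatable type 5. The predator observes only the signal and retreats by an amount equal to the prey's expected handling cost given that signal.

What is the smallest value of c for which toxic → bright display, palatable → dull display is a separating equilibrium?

57

Under separation: bright display → toxic (pays 86); dull display → palatable (pays 34).
Toxic: 86 − 26 = 60 ≥ 34 − 7 = 27. Holds regardless of c. ✓
Palatable: 34 − 5 ≥ 86 − c, so c ≥ 86 − 29 = 57.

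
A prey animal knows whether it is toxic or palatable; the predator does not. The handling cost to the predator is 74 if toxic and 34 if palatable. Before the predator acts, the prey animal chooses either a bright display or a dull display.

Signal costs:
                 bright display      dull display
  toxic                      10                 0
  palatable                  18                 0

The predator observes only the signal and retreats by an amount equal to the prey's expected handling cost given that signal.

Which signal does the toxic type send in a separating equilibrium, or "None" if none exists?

None

Try toxic → bright display, palatable → dull display:
  Under separation the predator infers type exactly: bright display → toxic (pays 74), dull display → palatable (pays 34).
  Toxic: bright display gives 74 − 10 = 64; dull display gives 34 − 0 = 34. No deviation. ✓
  Palatable: dull display gives 34 − 0 = 34; bright display gives 74 − 18 = 56. Would deviate. ✗
Try toxic → dull display, palatable → bright display:
  Under separation the predator infers type exactly: dull display → toxic (pays 74), bright display → palatable (pays 34).
  Toxic: dull display gives 74 − 0 = 74; bright display gives 34 − 10 = 24. No deviation. ✓
  Palatable: bright display gives 34 − 18 = 16; dull display gives 74 − 0 = 74. Would deviate. ✗
Neither assignment is incentive-compatible.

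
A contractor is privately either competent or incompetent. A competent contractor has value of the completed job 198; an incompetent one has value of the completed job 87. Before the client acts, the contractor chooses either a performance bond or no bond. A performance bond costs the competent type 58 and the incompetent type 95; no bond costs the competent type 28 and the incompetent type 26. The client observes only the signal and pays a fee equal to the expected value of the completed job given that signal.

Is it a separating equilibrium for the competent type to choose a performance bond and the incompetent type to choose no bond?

If types separate, bond earns payment 198 and no bond earns 87.
Competent: bond gives 198 − 58 = 140; no bond gives 87 − 28 = 59. No deviation. ✓
Incompetent: no bond gives 87 − 26 = 61; bond gives 198 − 95 = 103. Would deviate. ✗

No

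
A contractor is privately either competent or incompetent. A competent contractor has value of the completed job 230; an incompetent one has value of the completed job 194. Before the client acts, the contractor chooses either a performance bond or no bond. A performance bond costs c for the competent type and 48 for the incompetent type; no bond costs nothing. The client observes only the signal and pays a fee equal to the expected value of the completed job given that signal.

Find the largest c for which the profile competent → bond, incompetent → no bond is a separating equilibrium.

36

Under separation: bond → competent (pays 230); no bond → incompetent (pays 194).
Incompetent: 194 − 0 = 194 ≥ 230 − 48 = 182. Holds regardless of c. ✓
Competent: 230 − c ≥ 194 − 0, so c ≤ 230 − 194 = 36.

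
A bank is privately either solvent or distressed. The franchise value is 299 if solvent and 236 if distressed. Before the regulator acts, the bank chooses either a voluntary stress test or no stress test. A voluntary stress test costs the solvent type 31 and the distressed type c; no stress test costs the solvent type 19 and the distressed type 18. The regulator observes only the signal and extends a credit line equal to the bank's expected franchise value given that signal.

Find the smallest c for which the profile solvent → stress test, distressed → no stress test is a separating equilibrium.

81

Under separation: stress test → solvent (pays 299); no stress test → distressed (pays 236).
Solvent: 299 − 31 = 268 ≥ 236 − 19 = 217. Holds regardless of c. ✓
Distressed: 236 − 18 ≥ 299 − c, so c ≥ 299 − 218 = 81.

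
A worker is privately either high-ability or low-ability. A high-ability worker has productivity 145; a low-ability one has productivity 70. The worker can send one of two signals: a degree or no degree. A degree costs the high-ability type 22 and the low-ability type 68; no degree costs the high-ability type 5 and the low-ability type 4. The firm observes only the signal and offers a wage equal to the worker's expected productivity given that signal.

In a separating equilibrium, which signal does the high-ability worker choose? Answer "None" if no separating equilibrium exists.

Try high-ability → degree, low-ability → no degree:
  Under separation the firm infers type exactly: degree → high-ability (pays 145), no degree → low-ability (pays 70).
  High-ability: degree gives 145 − 22 = 123; no degree gives 70 − 5 = 65. No deviation. ✓
  Low-ability: no degree gives 70 − 4 = 66; degree gives 145 − 68 = 77. Would deviate. ✗
Try high-ability → no degree, low-ability → degree:
  Under separation the firm infers type exactly: no degree → high-ability (pays 145), degree → low-ability (pays 70).
  High-ability: no degree gives 145 − 5 = 140; degree gives 70 − 22 = 48. No deviation. ✓
  Low-ability: degree gives 70 − 68 = 2; no degree gives 145 − 4 = 141. Would deviate. ✗
Neither assignment is incentive-compatible.

None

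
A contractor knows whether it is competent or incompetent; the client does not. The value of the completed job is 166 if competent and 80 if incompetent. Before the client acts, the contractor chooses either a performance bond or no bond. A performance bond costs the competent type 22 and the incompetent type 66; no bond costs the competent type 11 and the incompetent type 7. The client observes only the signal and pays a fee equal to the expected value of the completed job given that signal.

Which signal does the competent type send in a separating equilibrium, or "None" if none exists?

Try competent → bond, incompetent → no bond:
  Under separation the client infers type exactly: bond → competent (pays 166), no bond → incompetent (pays 80).
  Competent: bond gives 166 − 22 = 144; no bond gives 80 − 11 = 69. No deviation. ✓
  Incompetent: no bond gives 80 − 7 = 73; bond gives 166 − 66 = 100. Would deviate. ✗
Try competent → no bond, incompetent → bond:
  Under separation the client infers type exactly: no bond → competent (pays 166), bond → incompetent (pays 80).
  Competent: no bond gives 166 − 11 = 155; bond gives 80 − 22 = 58. No deviation. ✓
  Incompetent: bond gives 80 − 66 = 14; no bond gives 166 − 7 = 159. Would deviate. ✗
Neither assignment is incentive-compatible.

None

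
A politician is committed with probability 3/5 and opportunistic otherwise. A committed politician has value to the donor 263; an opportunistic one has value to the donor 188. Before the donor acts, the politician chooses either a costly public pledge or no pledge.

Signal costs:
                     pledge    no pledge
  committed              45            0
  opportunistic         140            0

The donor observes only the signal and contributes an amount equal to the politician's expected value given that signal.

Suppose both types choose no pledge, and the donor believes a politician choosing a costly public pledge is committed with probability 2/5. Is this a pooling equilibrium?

On the equilibrium path (no pledge) the donor holds the prior 3/5 and pays 3/5·263 + 2/5·188 = 233. Off-path (pledge) belief 2/5 gives 2/5·263 + 3/5·188 = 218.
Committed: no pledge gives 233 − 0 = 233; pledge gives 218 − 45 = 173. Stays. ✓
Opportunistic: no pledge gives 233 − 0 = 233; pledge gives 218 − 140 = 78. Stays. ✓
Beliefs are Bayes-consistent on-path and both types best-respond.

Yes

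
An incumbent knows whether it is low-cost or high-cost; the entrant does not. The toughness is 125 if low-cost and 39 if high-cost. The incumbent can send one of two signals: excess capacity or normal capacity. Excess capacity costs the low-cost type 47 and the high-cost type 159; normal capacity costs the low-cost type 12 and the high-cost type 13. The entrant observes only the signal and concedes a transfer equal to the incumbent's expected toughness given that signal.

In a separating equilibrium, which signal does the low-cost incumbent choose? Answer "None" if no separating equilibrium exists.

Try low-cost → excess capacity, high-cost → normal capacity:
  If types separate, excess capacity earns payment 125 and normal capacity earns 39.
  Low-cost: excess capacity gives 125 − 47 = 78; normal capacity gives 39 − 12 = 27. No deviation. ✓
  High-cost: normal capacity gives 39 − 13 = 26; excess capacity gives 125 − 159 = -34. No deviation. ✓
Both hold — the low-cost type sends excess capacity.

excess capacity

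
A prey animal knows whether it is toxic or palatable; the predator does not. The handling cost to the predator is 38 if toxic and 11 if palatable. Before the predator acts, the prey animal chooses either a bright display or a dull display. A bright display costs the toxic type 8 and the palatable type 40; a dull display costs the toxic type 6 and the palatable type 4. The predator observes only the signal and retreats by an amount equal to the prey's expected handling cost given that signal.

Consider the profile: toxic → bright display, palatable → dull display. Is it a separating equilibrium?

Yes

Under separation the predator infers type exactly: bright display → toxic (pays 38), dull display → palatable (pays 11).
Toxic: bright display gives 38 − 8 = 30; dull display gives 11 − 6 = 5. No deviation. ✓
Palatable: dull display gives 11 − 4 = 7; bright display gives 38 − 40 = -2. No deviation. ✓
Both incentive constraints hold.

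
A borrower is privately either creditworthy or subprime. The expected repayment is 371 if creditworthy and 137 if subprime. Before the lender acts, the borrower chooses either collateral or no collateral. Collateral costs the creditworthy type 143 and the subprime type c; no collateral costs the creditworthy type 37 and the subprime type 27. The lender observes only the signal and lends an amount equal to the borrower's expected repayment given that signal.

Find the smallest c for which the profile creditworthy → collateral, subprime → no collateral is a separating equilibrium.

261

Under separation: collateral → creditworthy (pays 371); no collateral → subprime (pays 137).
Creditworthy: 371 − 143 = 228 ≥ 137 − 37 = 100. Holds regardless of c. ✓
Subprime: 137 − 27 ≥ 371 − c, so c ≥ 371 − 110 = 261.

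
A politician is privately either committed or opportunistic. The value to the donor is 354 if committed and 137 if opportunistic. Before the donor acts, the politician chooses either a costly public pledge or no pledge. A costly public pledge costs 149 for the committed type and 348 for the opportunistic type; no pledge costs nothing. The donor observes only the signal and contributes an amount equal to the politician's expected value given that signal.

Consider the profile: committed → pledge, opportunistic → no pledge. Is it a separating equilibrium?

Yes

Under separation the donor infers type exactly: pledge → committed (pays 354), no pledge → opportunistic (pays 137).
Committed: pledge gives 354 − 149 = 205; no pledge gives 137 − 0 = 137. No deviation. ✓
Opportunistic: no pledge gives 137 − 0 = 137; pledge gives 354 − 348 = 6. No deviation. ✓
Both incentive constraints hold.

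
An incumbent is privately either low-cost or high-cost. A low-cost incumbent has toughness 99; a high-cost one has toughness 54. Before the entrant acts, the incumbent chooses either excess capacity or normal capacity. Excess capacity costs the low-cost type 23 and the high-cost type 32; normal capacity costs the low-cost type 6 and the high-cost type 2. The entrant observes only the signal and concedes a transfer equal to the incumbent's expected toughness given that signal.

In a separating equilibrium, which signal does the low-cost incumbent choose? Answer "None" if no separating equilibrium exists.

Try low-cost → excess capacity, high-cost → normal capacity:
  If types separate, excess capacity earns payment 99 and normal capacity earns 54.
  Low-cost: excess capacity gives 99 − 23 = 76; normal capacity gives 54 − 6 = 48. No deviation. ✓
  High-cost: normal capacity gives 54 − 2 = 52; excess capacity gives 99 − 32 = 67. Would deviate. ✗
Try low-cost → normal capacity, high-cost → excess capacity:
  If types separate, normal capacity earns payment 99 and excess capacity earns 54.
  Low-cost: normal capacity gives 99 − 6 = 93; excess capacity gives 54 − 23 = 31. No deviation. ✓
  High-cost: excess capacity gives 54 − 32 = 22; normal capacity gives 99 − 2 = 97. Would deviate. ✗
Neither assignment is incentive-compatible.

None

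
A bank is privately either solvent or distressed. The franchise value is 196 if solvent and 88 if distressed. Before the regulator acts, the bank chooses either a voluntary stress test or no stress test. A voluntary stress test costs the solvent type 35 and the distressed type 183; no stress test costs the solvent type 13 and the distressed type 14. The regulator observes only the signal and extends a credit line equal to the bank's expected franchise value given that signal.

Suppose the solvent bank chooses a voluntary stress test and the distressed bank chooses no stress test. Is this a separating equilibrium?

If types separate, stress test earns payment 196 and no stress test earns 88.
Solvent: stress test gives 196 − 35 = 161; no stress test gives 88 − 13 = 75. No deviation. ✓
Distressed: no stress test gives 88 − 14 = 74; stress test gives 196 − 183 = 13. No deviation. ✓
Neither type gains from mimicking the other.

Yes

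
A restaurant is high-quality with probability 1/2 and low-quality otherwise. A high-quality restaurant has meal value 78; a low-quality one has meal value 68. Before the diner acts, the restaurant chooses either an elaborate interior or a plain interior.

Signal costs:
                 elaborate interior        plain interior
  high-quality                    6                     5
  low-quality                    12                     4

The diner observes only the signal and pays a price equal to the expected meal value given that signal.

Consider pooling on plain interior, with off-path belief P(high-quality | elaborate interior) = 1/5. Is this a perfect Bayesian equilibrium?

At the pooled signal (plain interior) the diner holds the prior 1/2 and pays 1/2·78 + 1/2·68 = 73. Off-path (elaborate interior) belief 1/5 gives 1/5·78 + 4/5·68 = 70.
High-quality: plain interior gives 73 − 5 = 68; elaborate interior gives 70 − 6 = 64. Stays. ✓
Low-quality: plain interior gives 73 − 4 = 69; elaborate interior gives 70 − 12 = 58. Stays. ✓

Yes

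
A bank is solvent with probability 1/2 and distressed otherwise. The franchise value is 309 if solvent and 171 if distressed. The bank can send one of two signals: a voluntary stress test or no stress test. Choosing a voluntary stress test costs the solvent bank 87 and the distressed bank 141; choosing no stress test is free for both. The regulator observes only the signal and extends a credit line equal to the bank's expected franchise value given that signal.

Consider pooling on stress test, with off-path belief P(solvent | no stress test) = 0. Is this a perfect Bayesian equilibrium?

No

On the equilibrium path (stress test) the regulator holds the prior 1/2 and pays 1/2·309 + 1/2·171 = 240. Off-path (no stress test) belief 0 gives 0·309 + 1·171 = 171.
Solvent: stress test gives 240 − 87 = 153; no stress test gives 171 − 0 = 171. Deviates. ✗
Distressed: stress test gives 240 − 141 = 99; no stress test gives 171 − 0 = 171. Deviates. ✗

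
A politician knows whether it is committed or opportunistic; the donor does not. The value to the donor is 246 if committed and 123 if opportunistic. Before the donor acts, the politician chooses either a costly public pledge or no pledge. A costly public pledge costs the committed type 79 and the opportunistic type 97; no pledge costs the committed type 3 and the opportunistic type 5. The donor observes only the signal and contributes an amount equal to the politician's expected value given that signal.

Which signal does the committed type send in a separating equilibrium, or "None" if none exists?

Try committed → pledge, opportunistic → no pledge:
  If types separate, pledge earns payment 246 and no pledge earns 123.
  Committed: pledge gives 246 − 79 = 167; no pledge gives 123 − 3 = 120. No deviation. ✓
  Opportunistic: no pledge gives 123 − 5 = 118; pledge gives 246 − 97 = 149. Would deviate. ✗
Try committed → no pledge, opportunistic → pledge:
  If types separate, no pledge earns payment 246 and pledge earns 123.
  Committed: no pledge gives 246 − 3 = 243; pledge gives 123 − 79 = 44. No deviation. ✓
  Opportunistic: pledge gives 123 − 97 = 26; no pledge gives 246 − 5 = 241. Would deviate. ✗
Neither assignment is incentive-compatible.

None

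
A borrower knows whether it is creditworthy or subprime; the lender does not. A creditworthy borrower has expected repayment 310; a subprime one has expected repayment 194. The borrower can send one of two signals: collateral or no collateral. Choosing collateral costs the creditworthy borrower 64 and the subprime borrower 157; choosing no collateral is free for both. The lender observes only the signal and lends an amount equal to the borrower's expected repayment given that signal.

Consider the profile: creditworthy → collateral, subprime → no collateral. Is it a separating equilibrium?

Under separation the lender infers type exactly: collateral → creditworthy (pays 310), no collateral → subprime (pays 194).
Creditworthy: collateral gives 310 − 64 = 246; no collateral gives 194 − 0 = 194. No deviation. ✓
Subprime: no collateral gives 194 − 0 = 194; collateral gives 310 − 157 = 153. No deviation. ✓
Neither type gains from mimicking the other.

Yes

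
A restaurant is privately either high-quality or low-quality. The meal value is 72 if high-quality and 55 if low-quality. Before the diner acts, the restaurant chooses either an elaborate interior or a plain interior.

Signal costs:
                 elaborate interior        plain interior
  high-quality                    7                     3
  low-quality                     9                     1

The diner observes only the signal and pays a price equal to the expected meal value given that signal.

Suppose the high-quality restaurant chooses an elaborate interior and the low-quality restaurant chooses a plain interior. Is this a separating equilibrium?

No

Under separation the diner infers type exactly: elaborate interior → high-quality (pays 72), plain interior → low-quality (pays 55).
High-quality: elaborate interior gives 72 − 7 = 65; plain interior gives 55 − 3 = 52. No deviation. ✓
Low-quality: plain interior gives 55 − 1 = 54; elaborate interior gives 72 − 9 = 63. Would deviate. ✗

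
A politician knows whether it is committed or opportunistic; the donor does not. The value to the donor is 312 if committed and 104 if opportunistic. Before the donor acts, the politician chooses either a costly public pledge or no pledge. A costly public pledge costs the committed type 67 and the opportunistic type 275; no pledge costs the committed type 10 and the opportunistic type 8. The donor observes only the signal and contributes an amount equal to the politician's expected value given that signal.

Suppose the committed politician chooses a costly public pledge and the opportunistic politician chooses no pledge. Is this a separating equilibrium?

If types separate, pledge earns payment 312 and no pledge earns 104.
Committed: pledge gives 312 − 67 = 245; no pledge gives 104 − 10 = 94. No deviation. ✓
Opportunistic: no pledge gives 104 − 8 = 96; pledge gives 312 − 275 = 37. No deviation. ✓
Neither type gains from mimicking the other.

Yes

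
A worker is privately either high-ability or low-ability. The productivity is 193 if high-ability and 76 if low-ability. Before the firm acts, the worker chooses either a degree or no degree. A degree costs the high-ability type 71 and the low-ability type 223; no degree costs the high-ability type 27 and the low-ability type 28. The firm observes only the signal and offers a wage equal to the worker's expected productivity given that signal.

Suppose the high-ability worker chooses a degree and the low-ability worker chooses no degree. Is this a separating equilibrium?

Under separation the firm infers type exactly: degree → high-ability (pays 193), no degree → low-ability (pays 76).
High-ability: degree gives 193 − 71 = 122; no degree gives 76 − 27 = 49. No deviation. ✓
Low-ability: no degree gives 76 − 28 = 48; degree gives 193 − 223 = -30. No deviation. ✓
Both incentive constraints hold.

Yes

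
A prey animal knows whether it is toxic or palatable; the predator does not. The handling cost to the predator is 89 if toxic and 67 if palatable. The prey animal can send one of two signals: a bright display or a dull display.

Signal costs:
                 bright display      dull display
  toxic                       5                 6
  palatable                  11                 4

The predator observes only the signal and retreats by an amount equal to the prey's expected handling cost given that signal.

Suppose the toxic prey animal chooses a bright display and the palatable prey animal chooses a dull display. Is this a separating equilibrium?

If types separate, bright display earns payment 89 and dull display earns 67.
Toxic: bright display gives 89 − 5 = 84; dull display gives 67 − 6 = 61. No deviation. ✓
Palatable: dull display gives 67 − 4 = 63; bright display gives 89 − 11 = 78. Would deviate. ✗

No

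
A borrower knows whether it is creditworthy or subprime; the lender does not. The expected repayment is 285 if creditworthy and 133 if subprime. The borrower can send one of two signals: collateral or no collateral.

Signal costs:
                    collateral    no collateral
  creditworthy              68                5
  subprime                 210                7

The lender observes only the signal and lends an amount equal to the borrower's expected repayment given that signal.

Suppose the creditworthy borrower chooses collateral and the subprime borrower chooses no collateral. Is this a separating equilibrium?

Yes

If types separate, collateral earns payment 285 and no collateral earns 133.
Creditworthy: collateral gives 285 − 68 = 217; no collateral gives 133 − 5 = 128. No deviation. ✓
Subprime: no collateral gives 133 − 7 = 126; collateral gives 285 − 210 = 75. No deviation. ✓
Both incentive constraints hold.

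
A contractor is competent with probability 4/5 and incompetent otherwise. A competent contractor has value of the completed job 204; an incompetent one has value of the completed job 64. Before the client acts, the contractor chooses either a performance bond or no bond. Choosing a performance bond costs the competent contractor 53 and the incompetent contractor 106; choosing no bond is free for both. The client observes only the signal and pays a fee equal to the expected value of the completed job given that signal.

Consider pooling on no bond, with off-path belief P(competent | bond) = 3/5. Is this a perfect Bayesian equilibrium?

Yes

At the pooled signal (no bond) the client holds the prior 4/5 and pays 4/5·204 + 1/5·64 = 176. Off-path (bond) belief 3/5 gives 3/5·204 + 2/5·64 = 148.
Competent: no bond gives 176 − 0 = 176; bond gives 148 − 53 = 95. Stays. ✓
Incompetent: no bond gives 176 − 0 = 176; bond gives 148 − 106 = 42. Stays. ✓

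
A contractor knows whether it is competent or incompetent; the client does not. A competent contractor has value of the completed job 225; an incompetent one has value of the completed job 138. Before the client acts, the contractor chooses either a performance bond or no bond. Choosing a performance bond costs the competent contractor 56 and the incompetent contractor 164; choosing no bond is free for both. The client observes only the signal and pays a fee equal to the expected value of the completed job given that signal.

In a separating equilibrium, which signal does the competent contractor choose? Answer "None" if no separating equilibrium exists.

bond

Try competent → bond, incompetent → no bond:
  If types separate, bond earns payment 225 and no bond earns 138.
  Competent: bond gives 225 − 56 = 169; no bond gives 138 − 0 = 138. No deviation. ✓
  Incompetent: no bond gives 138 − 0 = 138; bond gives 225 − 164 = 61. No deviation. ✓
Both hold — the competent type sends bond.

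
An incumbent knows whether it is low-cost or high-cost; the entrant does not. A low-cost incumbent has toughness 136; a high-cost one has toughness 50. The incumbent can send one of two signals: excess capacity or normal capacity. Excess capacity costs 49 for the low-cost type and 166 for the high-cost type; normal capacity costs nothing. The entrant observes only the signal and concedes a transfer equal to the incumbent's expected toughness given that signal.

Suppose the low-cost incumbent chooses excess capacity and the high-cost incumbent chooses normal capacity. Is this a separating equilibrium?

Yes

Under separation the entrant infers type exactly: excess capacity → low-cost (pays 136), normal capacity → high-cost (pays 50).
Low-cost: excess capacity gives 136 − 49 = 87; normal capacity gives 50 − 0 = 50. No deviation. ✓
High-cost: normal capacity gives 50 − 0 = 50; excess capacity gives 136 − 166 = -30. No deviation. ✓
Neither type gains from mimicking the other.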